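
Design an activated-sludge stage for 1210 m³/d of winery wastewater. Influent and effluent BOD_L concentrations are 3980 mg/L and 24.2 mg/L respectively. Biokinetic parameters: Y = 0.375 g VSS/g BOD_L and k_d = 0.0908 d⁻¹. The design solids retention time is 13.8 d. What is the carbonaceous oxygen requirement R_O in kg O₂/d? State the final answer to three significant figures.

R_O ≈ 3660 kg O₂/d

Correct the yield for decay: Y_obs = Y/(1 + k_d θ_c) = 0.375 / (1 + 0.0908 × 13.8) = 0.375 / 2.253 = 0.1664.
Mass of BOD_L removed per day: Q(S₀ − S) = 1210 × 3956 g/m³ = 4787 kg/d.
P_X = Y_obs·Q·(S₀ − S) = 0.1664 × 4787 = 796.7 kg VSS/d.
Carbonaceous O₂ demand = substrate oxidised − cell-mass equivalent = 4787 − 1.42 × 796.7 = 3655 kg O₂/d.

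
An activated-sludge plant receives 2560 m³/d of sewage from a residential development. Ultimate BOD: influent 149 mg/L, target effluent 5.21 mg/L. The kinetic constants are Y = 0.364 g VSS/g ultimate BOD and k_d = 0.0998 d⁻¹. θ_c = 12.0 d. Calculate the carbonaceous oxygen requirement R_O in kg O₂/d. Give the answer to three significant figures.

R_O ≈ 282 kg O₂/d

Observed yield with endogenous decay: Y_obs = Y / (1 + k_d·θ_c) = 0.364 / (1 + 0.0998 × 12.0) = 0.364 / 2.198 = 0.1656 g VSS/g ultimate BOD.
Q·(S₀ − S) = 2560 × (149 − 5.21) × 10⁻³ = 368.1 kg/d removed.
Biomass synthesised: P_X = Y_obs × 368.1 = 60.97 kg VSS/d.
R_O = Q·ΔS − 1.42 P_X = 368.1 − 86.58 = 281.5 kg O₂/d.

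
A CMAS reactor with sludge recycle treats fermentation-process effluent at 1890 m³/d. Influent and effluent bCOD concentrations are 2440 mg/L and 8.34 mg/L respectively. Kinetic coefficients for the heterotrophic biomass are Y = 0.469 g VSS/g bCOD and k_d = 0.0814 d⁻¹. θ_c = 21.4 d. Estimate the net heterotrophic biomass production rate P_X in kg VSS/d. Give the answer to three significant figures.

Observed yield with endogenous decay: Y_obs = Y / (1 + k_d·θ_c) = 0.469 / (1 + 0.0814 × 21.4) = 0.469 / 2.742 = 0.1710 g VSS/g bCOD.
ΔS = 2440 − 8.34 = 2432 mg/L, so the substrate removal rate is 1890 × 2432/1000 = 4596 kg bCOD/d.
Net biomass production P_X = Y_obs × Q·(S₀ − S) = 0.1710 × 4596 = 786.1 kg VSS/d.

P_X ≈ 786 kg VSS/d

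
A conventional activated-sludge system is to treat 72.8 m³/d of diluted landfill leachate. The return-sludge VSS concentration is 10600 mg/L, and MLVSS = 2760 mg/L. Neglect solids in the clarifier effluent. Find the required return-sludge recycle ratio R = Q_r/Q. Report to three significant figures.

R ≈ 0.352

Solids balance on the clarifier gives (1+R)X = R·X_r, so R = X/(X_r − X) = 2760 / (10600 − 2760) = 0.3520.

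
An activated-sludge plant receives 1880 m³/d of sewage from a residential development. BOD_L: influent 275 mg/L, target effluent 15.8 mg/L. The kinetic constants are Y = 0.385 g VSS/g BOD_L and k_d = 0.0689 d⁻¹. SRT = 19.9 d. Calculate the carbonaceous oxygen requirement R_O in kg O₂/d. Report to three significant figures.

Correct the yield for decay: Y_obs = Y/(1 + k_d θ_c) = 0.385 / (1 + 0.0689 × 19.9) = 0.385 / 2.371 = 0.1624.
ΔS = 275 − 15.8 = 259.2 mg/L, so the substrate removal rate is 1880 × 259.2/1000 = 487.3 kg BOD_L/d.
Net sludge production P_X = 0.1624 × 487.3 = 79.12 kg VSS/d.
R_O = Q·ΔS − 1.42 P_X = 487.3 − 112.4 = 374.9 kg O₂/d.

R_O ≈ 375 kg O₂/d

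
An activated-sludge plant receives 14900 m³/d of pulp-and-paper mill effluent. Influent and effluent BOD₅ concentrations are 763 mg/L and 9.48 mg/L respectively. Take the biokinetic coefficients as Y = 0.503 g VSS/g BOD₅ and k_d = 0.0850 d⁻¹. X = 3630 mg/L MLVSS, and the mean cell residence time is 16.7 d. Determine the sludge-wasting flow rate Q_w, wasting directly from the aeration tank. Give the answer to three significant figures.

Q_w ≈ 643 m³/d

Steady-state biomass mass balance: V·X·(1 + k_d·θ_c) = Y·Q·(S₀ − S)·θ_c, so V = 0.503 × 14900 × (763 − 9.48) × 16.7 / [3630 × (1 + 0.0850 × 16.7)] = 9.43×10^7 / 8783 = 10738 m³.
Wasting from the aeration tank: Q_w = V / θ_c = 10738 / 16.7 = 643.0 m³/d.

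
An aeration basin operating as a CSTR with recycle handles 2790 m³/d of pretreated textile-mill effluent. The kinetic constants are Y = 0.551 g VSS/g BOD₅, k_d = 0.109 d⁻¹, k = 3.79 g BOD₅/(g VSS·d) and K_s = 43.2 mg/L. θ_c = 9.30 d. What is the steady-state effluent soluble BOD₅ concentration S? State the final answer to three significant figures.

Effluent substrate depends only on kinetics and SRT: S = K_s(1 + k_d θ_c) / [θ_c(Yk − k_d) − 1] = 43.2 × (1 + 0.109 × 9.30) / [9.30 × (0.551 × 3.79 − 0.109) − 1] = 86.99 / 17.41 = 4.997 mg/L.

S ≈ 5.00 mg/L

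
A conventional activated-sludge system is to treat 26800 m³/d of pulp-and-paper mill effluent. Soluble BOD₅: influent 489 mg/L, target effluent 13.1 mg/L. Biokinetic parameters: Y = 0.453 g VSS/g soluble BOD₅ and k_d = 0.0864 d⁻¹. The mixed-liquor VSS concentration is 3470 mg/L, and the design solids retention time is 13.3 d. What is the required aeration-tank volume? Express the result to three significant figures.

Steady-state biomass mass balance: V·X·(1 + k_d·θ_c) = Y·Q·(S₀ − S)·θ_c, so V = 0.453 × 26800 × (489 − 13.1) × 13.3 / [3470 × (1 + 0.0864 × 13.3)] = 7.68×10^7 / 7457 = 10304 m³.

V ≈ 10300 m³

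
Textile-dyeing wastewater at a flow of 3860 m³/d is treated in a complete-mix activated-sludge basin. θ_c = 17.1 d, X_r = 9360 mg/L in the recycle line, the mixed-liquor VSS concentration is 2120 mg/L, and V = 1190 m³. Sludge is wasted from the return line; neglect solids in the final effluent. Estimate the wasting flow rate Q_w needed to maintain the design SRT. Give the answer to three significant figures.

Q_w ≈ 15.8 m³/d

Q_w = (V·X)/(θ_c X_r) = 1190 × 2120 / (17.1 × 9360) = 15.76 m³/d.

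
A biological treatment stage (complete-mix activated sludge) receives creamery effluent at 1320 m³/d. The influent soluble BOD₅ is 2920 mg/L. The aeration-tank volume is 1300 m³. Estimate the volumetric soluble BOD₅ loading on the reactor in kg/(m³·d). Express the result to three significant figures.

Applied soluble BOD₅ load per unit volume = Q·S₀/V = (1320 × 2920/1000)/1300 = 2.965 kg soluble BOD₅·m⁻³·d⁻¹.

L_v ≈ 2.96 kg soluble BOD₅/(m³·d)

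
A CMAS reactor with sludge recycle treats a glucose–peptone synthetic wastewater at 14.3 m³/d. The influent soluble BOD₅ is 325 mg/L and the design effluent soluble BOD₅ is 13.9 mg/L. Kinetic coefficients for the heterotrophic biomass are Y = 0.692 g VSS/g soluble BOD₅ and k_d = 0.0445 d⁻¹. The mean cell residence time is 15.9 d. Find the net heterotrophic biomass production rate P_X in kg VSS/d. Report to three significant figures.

P_X ≈ 1.80 kg VSS/d

Correct the yield for decay: Y_obs = Y/(1 + k_d θ_c) = 0.692 / (1 + 0.0445 × 15.9) = 0.692 / 1.708 = 0.4053.
Substrate removed = Q·(S₀ − S) = 14.3 m³/d × (325 − 13.9) g/m³ = 4.45×10^3 g/d = 4.449 kg/d.
Biomass produced: P_X = Y_obs·Q·ΔS = 0.4053 × 4.449 ≈ 1.803 kg VSS/d.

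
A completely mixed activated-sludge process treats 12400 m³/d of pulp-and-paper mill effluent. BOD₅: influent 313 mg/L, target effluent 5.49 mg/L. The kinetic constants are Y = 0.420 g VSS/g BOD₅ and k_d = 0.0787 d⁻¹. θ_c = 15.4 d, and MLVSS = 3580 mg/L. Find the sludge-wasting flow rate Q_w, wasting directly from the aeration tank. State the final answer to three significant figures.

Rearranging the biomass balance for a CMAS with decay, V = Y·Q·ΔS·θ_c / [X·(1+k_d θ_c)] = 0.420 × 12400 × (313 − 5.49) × 15.4 / [3580 × (1 + 0.0787 × 15.4)] = 2.47×10^7 / 7919 = 3114 m³.
Wasting from the aeration tank: Q_w = V / θ_c = 3114 / 15.4 = 202.2 m³/d.

Q_w ≈ 202 m³/d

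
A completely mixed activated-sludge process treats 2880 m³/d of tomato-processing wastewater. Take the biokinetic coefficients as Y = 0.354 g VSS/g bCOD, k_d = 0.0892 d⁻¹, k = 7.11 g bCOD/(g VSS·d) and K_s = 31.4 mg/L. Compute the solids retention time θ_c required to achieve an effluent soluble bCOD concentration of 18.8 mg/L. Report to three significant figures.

θ_c ≈ 1.17 d

From 1/θ_c = Y·k·S/(K_s + S) − k_d: Y·k·S/(K_s+S) = 0.354 × 7.11 × 18.8 / (31.4 + 18.8) = 0.9426 d⁻¹.
Then 1/θ_c = μ − k_d = 0.9426 − 0.0892 = 0.8534 d⁻¹, giving θ_c = 1.172 d.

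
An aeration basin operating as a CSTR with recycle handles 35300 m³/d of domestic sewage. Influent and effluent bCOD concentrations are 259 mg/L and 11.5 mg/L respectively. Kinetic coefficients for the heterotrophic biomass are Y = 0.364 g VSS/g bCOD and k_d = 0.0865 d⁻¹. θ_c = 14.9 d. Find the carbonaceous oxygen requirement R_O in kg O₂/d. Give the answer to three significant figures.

Correct the yield for decay: Y_obs = Y/(1 + k_d θ_c) = 0.364 / (1 + 0.0865 × 14.9) = 0.364 / 2.289 = 0.1590.
Q·(S₀ − S) = 35300 × (259 − 11.5) × 10⁻³ = 8737 kg/d removed.
P_X = Y_obs·Q·(S₀ − S) = 0.1590 × 8737 = 1389 kg VSS/d.
Carbonaceous O₂ demand = substrate oxidised − cell-mass equivalent = 8737 − 1.42 × 1389 = 6764 kg O₂/d.

R_O ≈ 6760 kg O₂/d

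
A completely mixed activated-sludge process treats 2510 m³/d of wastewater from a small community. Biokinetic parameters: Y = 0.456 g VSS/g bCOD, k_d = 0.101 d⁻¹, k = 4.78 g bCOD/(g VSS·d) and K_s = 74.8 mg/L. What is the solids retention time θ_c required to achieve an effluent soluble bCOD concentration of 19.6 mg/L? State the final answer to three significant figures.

From 1/θ_c = Y·k·S/(K_s + S) − k_d: Y·k·S/(K_s+S) = 0.456 × 4.78 × 19.6 / (74.8 + 19.6) = 0.4526 d⁻¹.
Then 1/θ_c = μ − k_d = 0.4526 − 0.101 = 0.3516 d⁻¹, giving θ_c = 2.844 d.

θ_c ≈ 2.84 d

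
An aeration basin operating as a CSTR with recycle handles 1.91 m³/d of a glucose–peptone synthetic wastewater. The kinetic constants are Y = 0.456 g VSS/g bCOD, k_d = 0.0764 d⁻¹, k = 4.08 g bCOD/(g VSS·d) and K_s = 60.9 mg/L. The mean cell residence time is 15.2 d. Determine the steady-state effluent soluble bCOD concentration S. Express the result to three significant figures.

S ≈ 5.04 mg/L

From the Monod/SRT balance for a CMAS, S = K_s·(1+k_d θ_c)/[θ_c·(Y k − k_d) − 1] = 60.9 × (1 + 0.0764 × 15.2) / [15.2 × (0.456 × 4.08 − 0.0764) − 1] = 131.6 / 26.12 = 5.040 mg/L.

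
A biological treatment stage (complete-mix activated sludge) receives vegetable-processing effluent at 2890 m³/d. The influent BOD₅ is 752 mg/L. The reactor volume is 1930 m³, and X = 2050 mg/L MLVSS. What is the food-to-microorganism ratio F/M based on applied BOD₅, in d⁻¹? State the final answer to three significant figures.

Food-to-microorganism ratio F/M = Q S₀ / (V X) = 2890 × 752 / (1930 × 2050) = 0.5493 d⁻¹.

F/M ≈ 0.549 d⁻¹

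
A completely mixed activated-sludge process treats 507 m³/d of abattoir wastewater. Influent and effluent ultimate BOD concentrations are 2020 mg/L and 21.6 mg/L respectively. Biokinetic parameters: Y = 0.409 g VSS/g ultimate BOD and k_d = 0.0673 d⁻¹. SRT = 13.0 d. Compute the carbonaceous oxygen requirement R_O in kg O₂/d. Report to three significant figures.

R_O ≈ 699 kg O₂/d

Y_obs = Y / (1 + k_d θ_c) = 0.409 / (1 + 0.0673 × 13.0) = 0.409 / 1.875 = 0.2181.
ΔS = 2020 − 21.6 = 1998 mg/L, so the substrate removal rate is 507 × 1998/1000 = 1013 kg ultimate BOD/d.
Biomass synthesised: P_X = Y_obs × 1013 = 221.0 kg VSS/d.
Carbonaceous O₂ demand = substrate oxidised − cell-mass equivalent = 1013 − 1.42 × 221.0 = 699.3 kg O₂/d.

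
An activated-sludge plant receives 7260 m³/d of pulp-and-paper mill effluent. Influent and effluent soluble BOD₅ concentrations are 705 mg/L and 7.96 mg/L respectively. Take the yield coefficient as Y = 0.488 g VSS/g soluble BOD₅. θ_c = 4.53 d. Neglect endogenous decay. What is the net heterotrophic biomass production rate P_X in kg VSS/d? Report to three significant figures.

P_X ≈ 2470 kg VSS/d

Since k_d ≈ 0, Y_obs = Y = 0.488 g VSS/g soluble BOD₅.
Q·(S₀ − S) = 7260 × (705 − 7.96) × 10⁻³ = 5061 kg/d removed.
P_X = Y_obs · Q(S₀ − S) = 0.4880 × 5061 = 2470 kg VSS/d.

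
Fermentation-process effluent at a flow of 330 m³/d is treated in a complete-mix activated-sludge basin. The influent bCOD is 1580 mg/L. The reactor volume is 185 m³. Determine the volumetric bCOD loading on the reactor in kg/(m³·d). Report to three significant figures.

L_v = Q S₀ / V = 330 × 1580 × 10⁻³ / 185.0 = 2.818 kg/(m³·d).

L_v ≈ 2.82 kg bCOD/(m³·d)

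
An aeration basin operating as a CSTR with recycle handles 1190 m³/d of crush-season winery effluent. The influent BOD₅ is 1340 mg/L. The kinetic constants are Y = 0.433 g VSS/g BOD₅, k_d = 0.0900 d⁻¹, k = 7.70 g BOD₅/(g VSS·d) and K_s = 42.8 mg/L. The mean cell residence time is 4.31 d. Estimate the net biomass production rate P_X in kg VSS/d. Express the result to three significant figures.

P_X ≈ 496 kg VSS/d

Effluent substrate depends only on kinetics and SRT: S = K_s(1 + k_d θ_c) / [θ_c(Yk − k_d) − 1] = 42.8 × (1 + 0.0900 × 4.31) / [4.31 × (0.433 × 7.70 − 0.0900) − 1] = 59.40 / 12.98 = 4.576 mg/L.
Observed yield with endogenous decay: Y_obs = Y / (1 + k_d·θ_c) = 0.433 / (1 + 0.0900 × 4.31) = 0.433 / 1.388 = 0.3120 g VSS/g BOD₅.
Mass of BOD₅ removed per day: Q(S₀ − S) = 1190 × 1335 g/m³ = 1589 kg/d.
Biomass produced: P_X = Y_obs·Q·ΔS = 0.3120 × 1589 ≈ 495.8 kg VSS/d.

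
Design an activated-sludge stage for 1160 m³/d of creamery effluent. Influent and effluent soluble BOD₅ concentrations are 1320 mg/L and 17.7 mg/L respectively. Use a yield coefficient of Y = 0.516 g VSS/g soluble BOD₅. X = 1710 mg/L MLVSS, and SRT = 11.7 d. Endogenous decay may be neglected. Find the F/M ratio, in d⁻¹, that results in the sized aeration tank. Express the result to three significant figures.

V·X = Y·Q·ΔS·θ_c gives V = 0.516 × 1160 × (1320 − 17.7) × 11.7 / 1710 = 5333 m³.
F/M = applied load / biomass = Q·S₀/(V·X) = 1160 × 1320 / (5333 × 1710) = 0.1679 d⁻¹.

F/M ≈ 0.168 d⁻¹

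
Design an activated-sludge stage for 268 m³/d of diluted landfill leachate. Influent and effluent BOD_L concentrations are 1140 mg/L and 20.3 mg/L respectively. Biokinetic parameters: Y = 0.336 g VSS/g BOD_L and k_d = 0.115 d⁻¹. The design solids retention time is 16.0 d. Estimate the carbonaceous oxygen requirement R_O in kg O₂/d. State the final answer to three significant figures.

Correct the yield for decay: Y_obs = Y/(1 + k_d θ_c) = 0.336 / (1 + 0.115 × 16.0) = 0.336 / 2.840 = 0.1183.
Q·(S₀ − S) = 268 × (1140 − 20.3) × 10⁻³ = 300.1 kg/d removed.
Net sludge production P_X = 0.1183 × 300.1 = 35.50 kg VSS/d.
Carbonaceous O₂ demand = substrate oxidised − cell-mass equivalent = 300.1 − 1.42 × 35.50 = 249.7 kg O₂/d.

R_O ≈ 250 kg O₂/d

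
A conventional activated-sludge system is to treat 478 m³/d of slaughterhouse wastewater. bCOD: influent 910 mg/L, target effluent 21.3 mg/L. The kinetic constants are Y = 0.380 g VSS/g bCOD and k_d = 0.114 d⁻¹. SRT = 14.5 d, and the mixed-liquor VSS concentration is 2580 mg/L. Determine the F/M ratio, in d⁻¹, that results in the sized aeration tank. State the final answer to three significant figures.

F/M ≈ 0.493 d⁻¹

Rearranging the biomass balance for a CMAS with decay, V = Y·Q·ΔS·θ_c / [X·(1+k_d θ_c)] = 0.380 × 478 × (910 − 21.3) × 14.5 / [2580 × (1 + 0.114 × 14.5)] = 2.34×10^6 / 6845 = 342.0 m³.
F/M = applied load / biomass = Q·S₀/(V·X) = 478 × 910 / (342.0 × 2580) = 0.4930 d⁻¹.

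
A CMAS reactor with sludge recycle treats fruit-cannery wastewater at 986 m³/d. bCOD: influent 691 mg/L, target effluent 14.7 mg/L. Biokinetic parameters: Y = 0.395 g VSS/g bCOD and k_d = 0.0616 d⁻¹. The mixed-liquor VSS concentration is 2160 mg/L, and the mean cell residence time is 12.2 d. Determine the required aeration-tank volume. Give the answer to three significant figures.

V ≈ 849 m³

Steady-state biomass mass balance: V·X·(1 + k_d·θ_c) = Y·Q·(S₀ − S)·θ_c, so V = 0.395 × 986 × (691 − 14.7) × 12.2 / [2160 × (1 + 0.0616 × 12.2)] = 3.21×10^6 / 3783 = 849.4 m³.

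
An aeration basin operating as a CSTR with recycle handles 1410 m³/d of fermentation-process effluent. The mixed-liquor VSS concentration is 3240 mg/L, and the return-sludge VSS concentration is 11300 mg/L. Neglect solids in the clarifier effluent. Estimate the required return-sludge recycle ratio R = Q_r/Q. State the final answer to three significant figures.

R ≈ 0.402

Mass balance around the secondary clarifier (neglecting effluent solids): R = X / (X_r − X) = 3240 / (11300 − 3240) = 0.4020.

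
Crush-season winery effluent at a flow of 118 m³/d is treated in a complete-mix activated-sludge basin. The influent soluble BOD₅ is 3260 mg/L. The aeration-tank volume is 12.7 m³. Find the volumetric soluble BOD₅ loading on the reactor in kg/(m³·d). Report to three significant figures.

Volumetric loading L_v = Q·S₀ / V = 118 × 3260 g/m³ / 12.70 m³ = 30290 g/(m³·d) = 30.29 kg soluble BOD₅/(m³·d).

L_v ≈ 30.3 kg soluble BOD₅/(m³·d)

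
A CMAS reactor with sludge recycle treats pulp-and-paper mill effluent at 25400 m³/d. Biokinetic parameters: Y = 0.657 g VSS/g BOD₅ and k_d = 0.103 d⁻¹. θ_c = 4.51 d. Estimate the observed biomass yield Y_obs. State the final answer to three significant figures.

Correct the yield for decay: Y_obs = Y/(1 + k_d θ_c) = 0.657 / (1 + 0.103 × 4.51) = 0.657 / 1.465 = 0.4486.

Y_obs ≈ 0.449 g VSS/g BOD₅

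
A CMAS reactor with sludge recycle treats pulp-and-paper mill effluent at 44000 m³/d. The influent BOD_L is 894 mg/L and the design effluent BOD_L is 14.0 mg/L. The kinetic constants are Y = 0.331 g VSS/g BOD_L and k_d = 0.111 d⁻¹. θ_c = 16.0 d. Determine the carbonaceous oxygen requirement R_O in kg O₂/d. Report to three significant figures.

R_O ≈ 32200 kg O₂/d

Correct the yield for decay: Y_obs = Y/(1 + k_d θ_c) = 0.331 / (1 + 0.111 × 16.0) = 0.331 / 2.776 = 0.1192.
Substrate removed = Q·(S₀ − S) = 44000 m³/d × (894 − 14.0) g/m³ = 3.87×10^7 g/d = 38720 kg/d.
Biomass synthesised: P_X = Y_obs × 38720 = 4617 kg VSS/d.
R_O = Q·ΔS − 1.42 P_X = 38720 − 6556 = 32164 kg O₂/d.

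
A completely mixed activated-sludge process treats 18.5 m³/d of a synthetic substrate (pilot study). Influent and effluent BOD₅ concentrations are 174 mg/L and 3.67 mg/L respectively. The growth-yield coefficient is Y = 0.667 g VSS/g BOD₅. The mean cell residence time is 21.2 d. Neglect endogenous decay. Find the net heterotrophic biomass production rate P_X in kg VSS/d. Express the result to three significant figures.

P_X ≈ 2.10 kg VSS/d

No decay correction is needed, so Y_obs = Y = 0.667.
Q·(S₀ − S) = 18.5 × (174 − 3.67) × 10⁻³ = 3.151 kg/d removed.
Biomass produced: P_X = Y_obs·Q·ΔS = 0.6670 × 3.151 ≈ 2.102 kg VSS/d.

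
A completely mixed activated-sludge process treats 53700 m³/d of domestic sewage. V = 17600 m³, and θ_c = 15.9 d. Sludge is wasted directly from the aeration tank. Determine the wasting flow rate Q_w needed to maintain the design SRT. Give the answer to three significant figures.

Q_w ≈ 1110 m³/d

Wasting from the aeration tank: Q_w = V / θ_c = 17600 / 15.9 = 1107 m³/d.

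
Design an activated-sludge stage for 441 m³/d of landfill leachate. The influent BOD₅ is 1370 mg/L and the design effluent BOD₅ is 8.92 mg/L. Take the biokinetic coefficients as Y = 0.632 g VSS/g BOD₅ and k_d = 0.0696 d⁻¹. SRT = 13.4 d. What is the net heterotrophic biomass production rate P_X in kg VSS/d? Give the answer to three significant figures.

Correct the yield for decay: Y_obs = Y/(1 + k_d θ_c) = 0.632 / (1 + 0.0696 × 13.4) = 0.632 / 1.933 = 0.3270.
Mass of BOD₅ removed per day: Q(S₀ − S) = 441 × 1361 g/m³ = 600.2 kg/d.
P_X = Y_obs · Q(S₀ − S) = 0.3270 × 600.2 = 196.3 kg VSS/d.

P_X ≈ 196 kg VSS/d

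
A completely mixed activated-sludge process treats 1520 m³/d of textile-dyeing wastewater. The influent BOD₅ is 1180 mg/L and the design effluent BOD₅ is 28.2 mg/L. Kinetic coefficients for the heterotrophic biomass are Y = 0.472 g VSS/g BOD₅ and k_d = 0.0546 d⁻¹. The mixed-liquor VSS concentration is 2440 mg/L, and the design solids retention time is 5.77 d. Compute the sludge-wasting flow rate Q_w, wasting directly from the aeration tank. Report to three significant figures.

Steady-state biomass mass balance: V·X·(1 + k_d·θ_c) = Y·Q·(S₀ − S)·θ_c, so V = 0.472 × 1520 × (1180 − 28.2) × 5.77 / [2440 × (1 + 0.0546 × 5.77)] = 4.77×10^6 / 3209 = 1486 m³.
For wasting at MLVSS concentration, Q_w = V/θ_c = 1486/5.77 = 257.5 m³/d.

Q_w ≈ 258 m³/d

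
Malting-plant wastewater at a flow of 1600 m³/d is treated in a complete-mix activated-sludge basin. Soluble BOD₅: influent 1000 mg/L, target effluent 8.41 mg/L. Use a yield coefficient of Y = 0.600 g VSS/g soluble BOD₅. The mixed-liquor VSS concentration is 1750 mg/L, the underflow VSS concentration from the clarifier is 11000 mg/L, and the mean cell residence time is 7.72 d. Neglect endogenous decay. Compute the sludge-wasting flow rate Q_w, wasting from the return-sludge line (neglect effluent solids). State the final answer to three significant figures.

V·X = Y·Q·ΔS·θ_c gives V = 0.600 × 1600 × (1000 − 8.41) × 7.72 / 1750 = 4199 m³.
θ_c = V·X/(Q_w·X_r) when wasting from the recycle, so Q_w = V·X/(θ_c·X_r) = 4199 × 1750 / (7.72 × 11000) = 86.54 m³/d.

Q_w ≈ 86.5 m³/d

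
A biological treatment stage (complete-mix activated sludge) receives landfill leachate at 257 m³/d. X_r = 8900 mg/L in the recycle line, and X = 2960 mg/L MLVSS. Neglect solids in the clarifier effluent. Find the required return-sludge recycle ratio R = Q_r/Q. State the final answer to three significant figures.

R ≈ 0.498

Solids balance on the clarifier gives (1+R)X = R·X_r, so R = X/(X_r − X) = 2960 / (8900 − 2960) = 0.4983.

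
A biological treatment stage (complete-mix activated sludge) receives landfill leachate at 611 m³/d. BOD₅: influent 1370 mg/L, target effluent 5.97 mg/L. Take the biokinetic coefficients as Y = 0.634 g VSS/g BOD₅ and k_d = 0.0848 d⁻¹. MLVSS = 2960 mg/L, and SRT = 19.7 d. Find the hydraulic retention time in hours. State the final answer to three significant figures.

τ ≈ 51.7 h

Steady-state biomass mass balance: V·X·(1 + k_d·θ_c) = Y·Q·(S₀ − S)·θ_c, so V = 0.634 × 611 × (1370 − 5.97) × 19.7 / [2960 × (1 + 0.0848 × 19.7)] = 1.04×10^7 / 7905 = 1317 m³.
Hydraulic retention time τ = V/Q = 1317 / 611 = 2.155 d = 51.72 h.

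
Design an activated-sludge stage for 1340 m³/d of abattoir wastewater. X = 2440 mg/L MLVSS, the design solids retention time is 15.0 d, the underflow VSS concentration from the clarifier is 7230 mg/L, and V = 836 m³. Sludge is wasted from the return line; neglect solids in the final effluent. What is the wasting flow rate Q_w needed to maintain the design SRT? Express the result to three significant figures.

θ_c = V·X/(Q_w·X_r) when wasting from the recycle, so Q_w = V·X/(θ_c·X_r) = 836.0 × 2440 / (15.0 × 7230) = 18.81 m³/d.

Q_w ≈ 18.8 m³/d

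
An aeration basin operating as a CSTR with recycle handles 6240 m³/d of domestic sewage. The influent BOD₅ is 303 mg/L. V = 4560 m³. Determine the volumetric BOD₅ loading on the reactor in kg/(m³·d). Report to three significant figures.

L_v ≈ 0.415 kg BOD₅/(m³·d)

L_v = Q S₀ / V = 6240 × 303 × 10⁻³ / 4560 = 0.4146 kg/(m³·d).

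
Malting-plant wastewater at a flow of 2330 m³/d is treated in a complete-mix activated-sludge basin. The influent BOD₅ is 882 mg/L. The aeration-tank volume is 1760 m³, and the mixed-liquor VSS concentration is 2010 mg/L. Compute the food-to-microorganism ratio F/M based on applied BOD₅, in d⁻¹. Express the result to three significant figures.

Food-to-microorganism ratio F/M = Q S₀ / (V X) = 2330 × 882 / (1760 × 2010) = 0.5809 d⁻¹.

F/M ≈ 0.581 d⁻¹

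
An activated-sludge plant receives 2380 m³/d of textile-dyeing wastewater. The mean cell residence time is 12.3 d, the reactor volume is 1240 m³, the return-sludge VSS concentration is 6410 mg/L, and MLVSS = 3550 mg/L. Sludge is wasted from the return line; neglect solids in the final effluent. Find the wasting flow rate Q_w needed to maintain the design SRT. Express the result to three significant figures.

Q_w ≈ 55.8 m³/d

θ_c = V·X/(Q_w·X_r) when wasting from the recycle, so Q_w = V·X/(θ_c·X_r) = 1240 × 3550 / (12.3 × 6410) = 55.83 m³/d.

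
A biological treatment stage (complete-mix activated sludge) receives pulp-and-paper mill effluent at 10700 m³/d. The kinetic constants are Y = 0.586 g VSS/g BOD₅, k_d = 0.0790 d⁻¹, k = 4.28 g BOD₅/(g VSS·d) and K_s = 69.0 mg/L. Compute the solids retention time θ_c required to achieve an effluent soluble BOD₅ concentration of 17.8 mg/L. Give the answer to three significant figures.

θ_c ≈ 2.30 d

From 1/θ_c = Y·k·S/(K_s + S) − k_d: Y·k·S/(K_s+S) = 0.586 × 4.28 × 17.8 / (69.0 + 17.8) = 0.5143 d⁻¹.
1/θ_c = 0.5143 − 0.0790 = 0.4353 d⁻¹, so θ_c = 2.297 d.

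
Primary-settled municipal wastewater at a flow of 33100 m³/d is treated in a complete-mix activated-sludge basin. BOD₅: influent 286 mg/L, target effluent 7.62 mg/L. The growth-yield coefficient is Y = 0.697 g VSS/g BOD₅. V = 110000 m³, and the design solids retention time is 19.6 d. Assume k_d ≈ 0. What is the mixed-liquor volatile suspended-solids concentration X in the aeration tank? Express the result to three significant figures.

X = Y·Q·ΔS·θ_c / V = 0.697 × 33100 × (286 − 7.62) × 19.6 / 110000 = 1144 mg/L.

X ≈ 1140 mg/L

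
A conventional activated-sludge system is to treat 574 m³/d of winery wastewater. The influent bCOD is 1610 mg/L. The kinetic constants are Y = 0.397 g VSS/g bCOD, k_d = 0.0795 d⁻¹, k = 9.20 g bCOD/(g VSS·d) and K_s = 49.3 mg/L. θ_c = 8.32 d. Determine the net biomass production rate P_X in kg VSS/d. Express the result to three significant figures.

P_X ≈ 220 kg VSS/d

For a completely mixed reactor with recycle the Lawrence–McCarty relation gives S = K_s·(1 + k_d·θ_c) / [θ_c·(Y·k − k_d) − 1] = 49.3 × (1 + 0.0795 × 8.32) / [8.32 × (0.397 × 9.20 − 0.0795) − 1] = 81.91 / 28.73 = 2.851 mg/L.
Y_obs = Y / (1 + k_d θ_c) = 0.397 / (1 + 0.0795 × 8.32) = 0.397 / 1.661 = 0.2389.
Mass of bCOD removed per day: Q(S₀ − S) = 574 × 1607 g/m³ = 922.5 kg/d.
Net biomass production P_X = Y_obs × Q·(S₀ − S) = 0.2389 × 922.5 = 220.4 kg VSS/d.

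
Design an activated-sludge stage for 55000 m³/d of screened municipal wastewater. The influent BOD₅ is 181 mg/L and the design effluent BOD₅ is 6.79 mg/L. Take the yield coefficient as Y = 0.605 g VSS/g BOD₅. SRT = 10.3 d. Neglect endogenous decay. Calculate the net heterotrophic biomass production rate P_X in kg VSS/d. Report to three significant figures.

No decay correction is needed, so Y_obs = Y = 0.605.
ΔS = 181 − 6.79 = 174.2 mg/L, so the substrate removal rate is 55000 × 174.2/1000 = 9582 kg BOD₅/d.
Biomass produced: P_X = Y_obs·Q·ΔS = 0.6050 × 9582 ≈ 5797 kg VSS/d.

P_X ≈ 5800 kg VSS/d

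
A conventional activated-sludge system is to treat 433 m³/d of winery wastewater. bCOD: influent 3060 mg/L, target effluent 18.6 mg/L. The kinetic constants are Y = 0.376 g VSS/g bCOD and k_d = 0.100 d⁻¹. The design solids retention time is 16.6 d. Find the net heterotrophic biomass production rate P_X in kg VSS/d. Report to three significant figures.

The observed yield is Y_obs = Y/(1 + k_d·θ_c) = 0.376 / (1 + 0.100 × 16.6) = 0.376 / 2.660 = 0.1414 g VSS per g bCOD removed.
ΔS = 3060 − 18.6 = 3041 mg/L, so the substrate removal rate is 433 × 3041/1000 = 1317 kg bCOD/d.
P_X = Y_obs · Q(S₀ − S) = 0.1414 × 1317 = 186.2 kg VSS/d.

P_X ≈ 186 kg VSS/d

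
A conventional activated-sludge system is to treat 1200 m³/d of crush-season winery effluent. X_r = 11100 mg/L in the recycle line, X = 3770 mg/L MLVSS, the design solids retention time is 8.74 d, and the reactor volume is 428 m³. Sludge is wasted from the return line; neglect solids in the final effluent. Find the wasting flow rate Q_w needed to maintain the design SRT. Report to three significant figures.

Q_w ≈ 16.6 m³/d

Q_w = (V·X)/(θ_c X_r) = 428.0 × 3770 / (8.74 × 11100) = 16.63 m³/d.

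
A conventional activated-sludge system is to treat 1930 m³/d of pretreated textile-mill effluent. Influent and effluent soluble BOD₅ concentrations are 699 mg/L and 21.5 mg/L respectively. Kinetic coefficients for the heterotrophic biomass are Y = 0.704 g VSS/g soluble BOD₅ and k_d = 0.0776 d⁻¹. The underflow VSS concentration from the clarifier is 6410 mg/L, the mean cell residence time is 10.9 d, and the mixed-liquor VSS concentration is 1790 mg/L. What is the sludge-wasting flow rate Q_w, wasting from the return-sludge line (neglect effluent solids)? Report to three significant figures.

Q_w ≈ 77.8 m³/d

Rearranging the biomass balance for a CMAS with decay, V = Y·Q·ΔS·θ_c / [X·(1+k_d θ_c)] = 0.704 × 1930 × (699 − 21.5) × 10.9 / [1790 × (1 + 0.0776 × 10.9)] = 1×10^7 / 3304 = 3037 m³.
Q_w = (V·X)/(θ_c X_r) = 3037 × 1790 / (10.9 × 6410) = 77.80 m³/d.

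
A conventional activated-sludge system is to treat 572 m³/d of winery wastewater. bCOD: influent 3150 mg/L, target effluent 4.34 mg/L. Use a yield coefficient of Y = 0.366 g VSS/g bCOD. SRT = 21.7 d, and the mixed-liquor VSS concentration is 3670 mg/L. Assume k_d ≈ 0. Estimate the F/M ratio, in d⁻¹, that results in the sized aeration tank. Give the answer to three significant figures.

With k_d = 0 the design equation reduces to V = Y Q (S₀−S) θ_c / X = 0.366 × 572 × (3150 − 4.34) × 21.7 / 3670 = 3894 m³.
F/M = Q·S₀ / (V·X) = 572 × 3150 / (3894 × 3670) = 0.1261 g bCOD·(g VSS·d)⁻¹.

F/M ≈ 0.126 d⁻¹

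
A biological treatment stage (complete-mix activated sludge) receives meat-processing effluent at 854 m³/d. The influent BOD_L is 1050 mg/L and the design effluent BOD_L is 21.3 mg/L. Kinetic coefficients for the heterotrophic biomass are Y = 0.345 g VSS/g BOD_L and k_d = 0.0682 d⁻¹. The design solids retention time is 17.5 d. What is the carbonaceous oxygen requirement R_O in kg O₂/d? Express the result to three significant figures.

R_O ≈ 682 kg O₂/d

Correct the yield for decay: Y_obs = Y/(1 + k_d θ_c) = 0.345 / (1 + 0.0682 × 17.5) = 0.345 / 2.194 = 0.1573.
Substrate removed = Q·(S₀ − S) = 854 m³/d × (1050 − 21.3) g/m³ = 8.79×10^5 g/d = 878.5 kg/d.
Biomass synthesised: P_X = Y_obs × 878.5 = 138.2 kg VSS/d.
R_O = Q·ΔS − 1.42 P_X = 878.5 − 196.2 = 682.3 kg O₂/d.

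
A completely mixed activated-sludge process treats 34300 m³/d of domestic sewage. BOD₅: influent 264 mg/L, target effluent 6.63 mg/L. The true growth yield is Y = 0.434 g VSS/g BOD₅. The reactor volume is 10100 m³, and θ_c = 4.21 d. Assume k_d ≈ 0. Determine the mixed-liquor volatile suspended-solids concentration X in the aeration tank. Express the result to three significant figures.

X ≈ 1600 mg/L

X = Y·Q·ΔS·θ_c / V = 0.434 × 34300 × (264 − 6.63) × 4.21 / 10100 = 1597 mg/L.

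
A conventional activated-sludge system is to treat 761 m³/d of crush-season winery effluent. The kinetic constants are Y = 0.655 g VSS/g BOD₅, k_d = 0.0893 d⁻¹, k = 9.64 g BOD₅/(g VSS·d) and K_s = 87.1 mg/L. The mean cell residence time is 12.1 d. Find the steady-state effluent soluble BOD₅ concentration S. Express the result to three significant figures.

S ≈ 2.44 mg/L

From the Monod/SRT balance for a CMAS, S = K_s·(1+k_d θ_c)/[θ_c·(Y k − k_d) − 1] = 87.1 × (1 + 0.0893 × 12.1) / [12.1 × (0.655 × 9.64 − 0.0893) − 1] = 181.2 / 74.32 = 2.438 mg/L.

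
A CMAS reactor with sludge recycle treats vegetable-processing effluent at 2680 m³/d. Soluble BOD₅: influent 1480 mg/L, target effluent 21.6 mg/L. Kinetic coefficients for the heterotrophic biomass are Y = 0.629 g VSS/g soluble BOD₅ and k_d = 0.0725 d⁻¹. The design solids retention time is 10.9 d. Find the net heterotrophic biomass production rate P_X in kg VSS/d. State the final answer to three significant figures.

Observed yield with endogenous decay: Y_obs = Y / (1 + k_d·θ_c) = 0.629 / (1 + 0.0725 × 10.9) = 0.629 / 1.790 = 0.3513 g VSS/g soluble BOD₅.
Substrate removed = Q·(S₀ − S) = 2680 m³/d × (1480 − 21.6) g/m³ = 3.91×10^6 g/d = 3909 kg/d.
P_X = Y_obs · Q(S₀ − S) = 0.3513 × 3909 = 1373 kg VSS/d.

P_X ≈ 1370 kg VSS/d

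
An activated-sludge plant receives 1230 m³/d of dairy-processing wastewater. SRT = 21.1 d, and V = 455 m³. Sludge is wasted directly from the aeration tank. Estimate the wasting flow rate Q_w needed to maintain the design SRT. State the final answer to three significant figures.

With mixed-liquor wasting, θ_c = V/Q_w, so Q_w = V/θ_c = 455.0/21.1 = 21.56 m³/d.

Q_w ≈ 21.6 m³/d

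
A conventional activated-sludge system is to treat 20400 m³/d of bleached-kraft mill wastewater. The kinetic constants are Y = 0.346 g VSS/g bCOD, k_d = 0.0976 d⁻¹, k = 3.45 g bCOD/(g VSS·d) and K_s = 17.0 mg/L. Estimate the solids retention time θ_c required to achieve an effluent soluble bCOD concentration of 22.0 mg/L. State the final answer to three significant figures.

θ_c ≈ 1.74 d

Specific growth rate at S = 22.0 mg/L: μ = YkS/(K_s+S) = 0.346·3.45·22.0/(17.0+22.0) = 0.6734 d⁻¹.
Then 1/θ_c = μ − k_d = 0.6734 − 0.0976 = 0.5758 d⁻¹, giving θ_c = 1.737 d.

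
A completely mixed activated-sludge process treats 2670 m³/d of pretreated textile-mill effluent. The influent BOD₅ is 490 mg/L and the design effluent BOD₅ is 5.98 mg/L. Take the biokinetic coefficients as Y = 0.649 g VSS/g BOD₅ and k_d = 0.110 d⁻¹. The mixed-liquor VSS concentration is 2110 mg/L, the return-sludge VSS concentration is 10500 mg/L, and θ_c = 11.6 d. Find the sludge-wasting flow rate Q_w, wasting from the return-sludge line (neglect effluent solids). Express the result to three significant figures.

Q_w ≈ 35.1 m³/d

Steady-state biomass mass balance: V·X·(1 + k_d·θ_c) = Y·Q·(S₀ − S)·θ_c, so V = 0.649 × 2670 × (490 − 5.98) × 11.6 / [2110 × (1 + 0.110 × 11.6)] = 9.73×10^6 / 4802 = 2026 m³.
Q_w = (V·X)/(θ_c X_r) = 2026 × 2110 / (11.6 × 10500) = 35.10 m³/d.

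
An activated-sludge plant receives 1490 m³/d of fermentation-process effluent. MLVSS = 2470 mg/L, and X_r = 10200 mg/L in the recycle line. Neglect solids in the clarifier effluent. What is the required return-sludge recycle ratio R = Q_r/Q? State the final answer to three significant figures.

Solids balance on the clarifier gives (1+R)X = R·X_r, so R = X/(X_r − X) = 2470 / (10200 − 2470) = 0.3195.

R ≈ 0.320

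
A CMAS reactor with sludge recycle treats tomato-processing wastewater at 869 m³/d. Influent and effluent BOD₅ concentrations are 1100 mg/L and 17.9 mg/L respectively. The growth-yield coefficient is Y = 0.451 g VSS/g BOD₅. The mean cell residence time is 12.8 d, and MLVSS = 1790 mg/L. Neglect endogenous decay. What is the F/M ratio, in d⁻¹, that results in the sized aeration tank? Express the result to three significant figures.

F/M ≈ 0.176 d⁻¹

V·X = Y·Q·ΔS·θ_c gives V = 0.451 × 869 × (1100 − 17.9) × 12.8 / 1790 = 3033 m³.
Food-to-microorganism ratio F/M = Q S₀ / (V X) = 869 × 1100 / (3033 × 1790) = 0.1761 d⁻¹.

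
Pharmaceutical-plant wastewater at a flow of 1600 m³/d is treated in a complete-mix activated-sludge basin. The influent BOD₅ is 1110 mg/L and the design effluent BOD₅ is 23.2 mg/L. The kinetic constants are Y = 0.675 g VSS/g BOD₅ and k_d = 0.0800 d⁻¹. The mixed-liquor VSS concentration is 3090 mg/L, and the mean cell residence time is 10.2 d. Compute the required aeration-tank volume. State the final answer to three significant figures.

V ≈ 2130 m³

Steady-state biomass mass balance: V·X·(1 + k_d·θ_c) = Y·Q·(S₀ − S)·θ_c, so V = 0.675 × 1600 × (1110 − 23.2) × 10.2 / [3090 × (1 + 0.0800 × 10.2)] = 1.2×10^7 / 5611 = 2134 m³.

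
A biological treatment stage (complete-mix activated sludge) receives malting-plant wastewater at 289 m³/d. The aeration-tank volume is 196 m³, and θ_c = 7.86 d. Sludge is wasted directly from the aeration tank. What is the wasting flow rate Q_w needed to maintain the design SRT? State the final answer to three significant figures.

Q_w ≈ 24.9 m³/d

Wasting from the aeration tank: Q_w = V / θ_c = 196.0 / 7.86 = 24.94 m³/d.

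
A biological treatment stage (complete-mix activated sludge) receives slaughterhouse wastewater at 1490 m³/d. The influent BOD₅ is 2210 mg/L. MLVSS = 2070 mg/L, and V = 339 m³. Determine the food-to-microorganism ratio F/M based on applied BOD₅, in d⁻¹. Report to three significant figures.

F/M = applied load / biomass = Q·S₀/(V·X) = 1490 × 2210 / (339.0 × 2070) = 4.693 d⁻¹.

F/M ≈ 4.69 d⁻¹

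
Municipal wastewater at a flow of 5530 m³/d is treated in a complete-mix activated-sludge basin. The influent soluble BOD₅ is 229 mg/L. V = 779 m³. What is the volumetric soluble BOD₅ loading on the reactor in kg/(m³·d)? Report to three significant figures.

L_v ≈ 1.63 kg soluble BOD₅/(m³·d)

Applied soluble BOD₅ load per unit volume = Q·S₀/V = (5530 × 229/1000)/779.0 = 1.626 kg soluble BOD₅·m⁻³·d⁻¹.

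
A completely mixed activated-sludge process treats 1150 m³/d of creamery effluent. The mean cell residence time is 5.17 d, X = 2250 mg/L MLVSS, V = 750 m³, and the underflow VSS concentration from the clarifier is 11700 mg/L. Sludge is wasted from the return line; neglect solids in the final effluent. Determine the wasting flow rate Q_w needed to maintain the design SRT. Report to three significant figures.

Q_w ≈ 27.9 m³/d

θ_c = V·X/(Q_w·X_r) when wasting from the recycle, so Q_w = V·X/(θ_c·X_r) = 750.0 × 2250 / (5.17 × 11700) = 27.90 m³/d.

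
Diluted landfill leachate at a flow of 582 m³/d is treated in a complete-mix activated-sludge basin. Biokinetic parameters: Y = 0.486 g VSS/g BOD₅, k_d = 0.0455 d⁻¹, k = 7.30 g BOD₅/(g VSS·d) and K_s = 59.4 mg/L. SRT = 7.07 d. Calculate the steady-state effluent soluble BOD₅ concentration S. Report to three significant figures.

S ≈ 3.30 mg/L

From the Monod/SRT balance for a CMAS, S = K_s·(1+k_d θ_c)/[θ_c·(Y k − k_d) − 1] = 59.4 × (1 + 0.0455 × 7.07) / [7.07 × (0.486 × 7.30 − 0.0455) − 1] = 78.51 / 23.76 = 3.304 mg/L.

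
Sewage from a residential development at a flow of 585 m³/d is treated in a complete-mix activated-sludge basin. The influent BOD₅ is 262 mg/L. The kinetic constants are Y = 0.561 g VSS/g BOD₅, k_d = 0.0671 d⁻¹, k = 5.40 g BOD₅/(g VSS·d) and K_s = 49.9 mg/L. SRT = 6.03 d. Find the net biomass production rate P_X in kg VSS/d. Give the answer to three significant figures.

From the Monod/SRT balance for a CMAS, S = K_s·(1+k_d θ_c)/[θ_c·(Y k − k_d) − 1] = 49.9 × (1 + 0.0671 × 6.03) / [6.03 × (0.561 × 5.40 − 0.0671) − 1] = 70.09 / 16.86 = 4.157 mg/L.
Correct the yield for decay: Y_obs = Y/(1 + k_d θ_c) = 0.561 / (1 + 0.0671 × 6.03) = 0.561 / 1.405 = 0.3994.
ΔS = 262 − 4.16 = 257.8 mg/L, so the substrate removal rate is 585 × 257.8/1000 = 150.8 kg BOD₅/d.
Net biomass production P_X = Y_obs × Q·(S₀ − S) = 0.3994 × 150.8 = 60.24 kg VSS/d.

P_X ≈ 60.2 kg VSS/d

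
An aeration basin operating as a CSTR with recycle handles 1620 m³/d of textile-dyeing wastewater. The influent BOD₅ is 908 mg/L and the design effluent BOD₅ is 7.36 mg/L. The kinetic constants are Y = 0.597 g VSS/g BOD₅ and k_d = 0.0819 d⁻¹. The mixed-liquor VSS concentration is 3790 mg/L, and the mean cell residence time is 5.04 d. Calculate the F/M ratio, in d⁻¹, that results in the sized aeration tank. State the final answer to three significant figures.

From the SRT design equation V = Y Q (S₀−S) θ_c / [X (1 + k_d θ_c)] = 0.597 × 1620 × (908 − 7.36) × 5.04 / [3790 × (1 + 0.0819 × 5.04)] = 4.39×10^6 / 5354 = 819.9 m³.
F/M = Q·S₀ / (V·X) = 1620 × 908 / (819.9 × 3790) = 0.4734 g BOD₅·(g VSS·d)⁻¹.

F/M ≈ 0.473 d⁻¹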